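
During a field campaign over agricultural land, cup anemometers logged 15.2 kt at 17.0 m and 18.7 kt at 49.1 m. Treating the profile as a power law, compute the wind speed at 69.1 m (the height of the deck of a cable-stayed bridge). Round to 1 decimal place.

20.0 kt

First find α: α = ln(V₂/V₁)/ln(z₂/z₁) = ln(18.7/15.2)/ln(49.1/17.0) = 0.20723/1.06065 = 0.1954
Extrapolate from 49.1 m to 69.1 m: V₃ = 18.7 × (69.1/49.1)^0.1954 = 18.7 × 1.0690 = 19.9910 kt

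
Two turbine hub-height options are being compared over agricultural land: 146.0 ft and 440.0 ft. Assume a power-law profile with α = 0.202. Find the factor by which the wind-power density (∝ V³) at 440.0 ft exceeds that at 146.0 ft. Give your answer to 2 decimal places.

1.95

Speed ratio: V_B/V_A = (z_B/z_A)^α = (440.0/146.0)^0.202 = (3.0137)^0.202 = 1.24962
Power-density ratio: P_B/P_A = (V_B/V_A)³ = (1.24962)³ = 1.95135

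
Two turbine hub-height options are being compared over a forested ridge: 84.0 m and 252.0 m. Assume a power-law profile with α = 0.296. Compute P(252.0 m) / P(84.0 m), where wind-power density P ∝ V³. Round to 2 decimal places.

Speed ratio: V_B/V_A = (z_B/z_A)^α = (252.0/84.0)^0.296 = (3.0000)^0.296 = 1.38429
Power-density ratio: P_B/P_A = (V_B/V_A)³ = (1.38429)³ = 2.65267

2.65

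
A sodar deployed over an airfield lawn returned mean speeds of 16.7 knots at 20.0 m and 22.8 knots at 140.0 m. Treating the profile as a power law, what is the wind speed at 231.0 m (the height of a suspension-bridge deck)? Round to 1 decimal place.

24.7 knots

First find α: α = ln(V₂/V₁)/ln(z₂/z₁) = ln(22.8/16.7)/ln(140.0/20.0) = 0.31135/1.94591 = 0.1600
Extrapolate from 140.0 m to 231.0 m: V₃ = 22.8 × (231.0/140.0)^0.1600 = 22.8 × 1.0834 = 24.7020 knots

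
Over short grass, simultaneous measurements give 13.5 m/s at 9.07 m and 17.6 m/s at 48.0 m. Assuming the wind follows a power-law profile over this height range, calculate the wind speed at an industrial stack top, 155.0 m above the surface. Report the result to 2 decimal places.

21.21 m/s

First find α: α = ln(V₂/V₁)/ln(z₂/z₁) = ln(17.6/13.5)/ln(48.0/9.07) = 0.26521/1.66623 = 0.1592
Extrapolate from 48.0 m to 155.0 m: V₃ = 17.6 × (155.0/48.0)^0.1592 = 17.6 × 1.2051 = 21.2101 m/s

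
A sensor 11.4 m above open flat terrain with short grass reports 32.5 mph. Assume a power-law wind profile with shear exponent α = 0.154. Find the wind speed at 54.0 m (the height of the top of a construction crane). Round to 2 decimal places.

41.30 mph

Power-law profile: V₂ = V₁ · (z₂/z₁)^α
V₂ = 32.5 × (54.0/11.4)^0.154 = 32.5 × (4.7368)^0.154
    = 32.5 × 1.2706 = 41.2961 mph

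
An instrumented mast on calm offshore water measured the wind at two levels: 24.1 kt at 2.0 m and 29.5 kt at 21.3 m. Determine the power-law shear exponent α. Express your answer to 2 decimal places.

α ≈ 0.09

Power law: V₂/V₁ = (z₂/z₁)^α ⇒ α = ln(V₂/V₁) / ln(z₂/z₁)
α = ln(29.5/24.1) / ln(21.3/2.0) = ln(1.2241) / ln(10.6500)
  = 0.20218 / 2.36556 = 0.08547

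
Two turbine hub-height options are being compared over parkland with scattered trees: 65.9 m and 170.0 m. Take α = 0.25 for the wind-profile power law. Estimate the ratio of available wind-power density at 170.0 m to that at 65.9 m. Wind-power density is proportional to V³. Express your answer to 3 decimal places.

2.036

Speed ratio: V_B/V_A = (z_B/z_A)^α = (170.0/65.9)^0.25 = (2.5797)^0.25 = 1.26733
Power-density ratio: P_B/P_A = (V_B/V_A)³ = (1.26733)³ = 2.03551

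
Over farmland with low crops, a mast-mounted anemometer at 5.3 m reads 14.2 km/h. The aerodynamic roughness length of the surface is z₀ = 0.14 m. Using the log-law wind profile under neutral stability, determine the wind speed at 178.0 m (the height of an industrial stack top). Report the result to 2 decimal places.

27.93 km/h

Log law: V(z) ∝ ln(z/z₀), so V₂/V₁ = ln(z₂/z₀) / ln(z₁/z₀).
ln(178.0/0.14) = 7.1479, ln(5.3/0.14) = 3.6338
V₂ = 14.2 × 7.1479/3.6338 = 14.2 × 1.9670 = 27.9321 km/h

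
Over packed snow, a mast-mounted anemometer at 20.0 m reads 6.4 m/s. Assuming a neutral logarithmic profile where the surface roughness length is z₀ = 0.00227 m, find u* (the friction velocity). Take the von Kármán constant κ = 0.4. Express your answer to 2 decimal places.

Log law: V(z) = (u*/κ) · ln(z/z₀) ⇒ u* = κ · V / ln(z/z₀)
u* = 0.4 × 6.4 / ln(20.0/0.00227) = 0.4 × 6.4 / 9.0837
   = 2.5600 / 9.0837 = 0.2818 m/s

u* ≈ 0.28 m/s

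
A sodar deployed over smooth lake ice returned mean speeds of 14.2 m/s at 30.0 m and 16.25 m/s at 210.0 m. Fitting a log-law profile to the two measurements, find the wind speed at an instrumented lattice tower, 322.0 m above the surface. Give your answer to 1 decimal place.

16.7 m/s

Log law: V ∝ ln(z/z₀). From the pair, with r = V₁/V₂ = 0.87385,
ln z₀ = (ln z₁ − r·ln z₂)/(1 − r) = (3.4012 − 0.87385×5.3471)/0.12615 = -10.0778 → z₀ = 0.00004200 m
V₃ = V₁ · ln(z₃/z₀)/ln(z₁/z₀) = 14.2 × 15.8523/13.4790 = 16.7003 m/s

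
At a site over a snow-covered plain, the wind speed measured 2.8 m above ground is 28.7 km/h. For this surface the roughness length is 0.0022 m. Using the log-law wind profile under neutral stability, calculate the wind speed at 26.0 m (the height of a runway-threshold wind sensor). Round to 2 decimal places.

37.65 km/h

Log law: V(z) ∝ ln(z/z₀), so V₂/V₁ = ln(z₂/z₀) / ln(z₁/z₀).
ln(26.0/0.0022) = 9.3774, ln(2.8/0.0022) = 7.1489
V₂ = 28.7 × 9.3774/7.1489 = 28.7 × 1.3117 = 37.6464 km/h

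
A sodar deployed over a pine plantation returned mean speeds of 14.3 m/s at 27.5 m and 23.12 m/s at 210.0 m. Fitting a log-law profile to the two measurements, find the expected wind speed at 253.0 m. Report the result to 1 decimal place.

23.9 m/s

Log law: V ∝ ln(z/z₀). From the pair, with r = V₁/V₂ = 0.61851,
ln z₀ = (ln z₁ − r·ln z₂)/(1 − r) = (3.3142 − 0.61851×5.3471)/0.38149 = 0.0182 → z₀ = 1.018 m
V₃ = V₁ · ln(z₃/z₀)/ln(z₁/z₀) = 14.3 × 5.5152/3.2960 = 23.9282 m/s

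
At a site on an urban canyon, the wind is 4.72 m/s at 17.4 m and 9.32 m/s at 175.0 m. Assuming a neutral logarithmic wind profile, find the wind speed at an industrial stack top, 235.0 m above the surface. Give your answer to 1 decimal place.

Log law: V ∝ ln(z/z₀). From the pair, with r = V₁/V₂ = 0.50644,
ln z₀ = (ln z₁ − r·ln z₂)/(1 − r) = (2.8565 − 0.50644×5.1648)/0.49356 = 0.4879 → z₀ = 1.629 m
V₃ = V₁ · ln(z₃/z₀)/ln(z₁/z₀) = 4.72 × 4.9716/2.3685 = 9.9075 m/s

9.9 m/s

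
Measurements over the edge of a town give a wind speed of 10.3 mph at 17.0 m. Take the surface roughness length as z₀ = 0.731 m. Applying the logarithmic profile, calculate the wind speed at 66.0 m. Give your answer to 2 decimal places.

14.74 mph

Log law: V(z) ∝ ln(z/z₀), so V₂/V₁ = ln(z₂/z₀) / ln(z₁/z₀).
ln(66.0/0.731) = 4.5030, ln(17.0/0.731) = 3.1466
V₂ = 10.3 × 4.5030/3.1466 = 10.3 × 1.4311 = 14.7402 mph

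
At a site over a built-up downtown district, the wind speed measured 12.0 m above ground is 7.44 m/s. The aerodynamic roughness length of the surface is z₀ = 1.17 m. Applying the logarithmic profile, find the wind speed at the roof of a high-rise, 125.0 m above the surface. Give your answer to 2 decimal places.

14.93 m/s

Log law: V(z) ∝ ln(z/z₀), so V₂/V₁ = ln(z₂/z₀) / ln(z₁/z₀).
ln(125.0/1.17) = 4.6713, ln(12.0/1.17) = 2.3279
V₂ = 7.44 × 4.6713/2.3279 = 7.44 × 2.0067 = 14.9296 m/s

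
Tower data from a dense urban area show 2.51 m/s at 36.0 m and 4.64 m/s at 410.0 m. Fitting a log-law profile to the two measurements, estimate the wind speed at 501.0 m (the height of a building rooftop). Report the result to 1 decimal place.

4.8 m/s

Log law: V ∝ ln(z/z₀). From the pair, with r = V₁/V₂ = 0.54095,
ln z₀ = (ln z₁ − r·ln z₂)/(1 − r) = (3.5835 − 0.54095×6.0162)/0.45905 = 0.7169 → z₀ = 2.048 m
V₃ = V₁ · ln(z₃/z₀)/ln(z₁/z₀) = 2.51 × 5.4997/2.8666 = 4.8155 m/s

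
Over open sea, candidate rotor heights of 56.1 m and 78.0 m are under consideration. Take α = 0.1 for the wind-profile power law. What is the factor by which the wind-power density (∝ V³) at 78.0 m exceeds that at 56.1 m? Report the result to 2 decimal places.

1.10

Speed ratio: V_B/V_A = (z_B/z_A)^α = (78.0/56.1)^0.1 = (1.3904)^0.1 = 1.03351
Power-density ratio: P_B/P_A = (V_B/V_A)³ = (1.03351)³ = 1.10392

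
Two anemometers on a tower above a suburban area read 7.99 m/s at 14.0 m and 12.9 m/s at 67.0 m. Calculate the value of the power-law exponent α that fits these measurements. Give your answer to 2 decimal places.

α ≈ 0.31

Power law: V₂/V₁ = (z₂/z₁)^α ⇒ α = ln(V₂/V₁) / ln(z₂/z₁)
α = ln(12.9/7.99) / ln(67.0/14.0) = ln(1.6145) / ln(4.7857)
  = 0.47904 / 1.56564 = 0.30597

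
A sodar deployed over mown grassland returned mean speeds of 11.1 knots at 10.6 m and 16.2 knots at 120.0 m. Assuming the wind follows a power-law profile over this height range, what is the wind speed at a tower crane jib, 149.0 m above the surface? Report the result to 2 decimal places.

16.76 knots

First find α: α = ln(V₂/V₁)/ln(z₂/z₁) = ln(16.2/11.1)/ln(120.0/10.6) = 0.37807/2.42664 = 0.1558
Extrapolate from 120.0 m to 149.0 m: V₃ = 16.2 × (149.0/120.0)^0.1558 = 16.2 × 1.0343 = 16.7556 knots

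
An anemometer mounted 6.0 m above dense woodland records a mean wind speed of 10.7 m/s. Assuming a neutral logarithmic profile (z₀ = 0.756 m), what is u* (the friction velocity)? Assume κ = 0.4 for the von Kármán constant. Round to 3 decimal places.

u* ≈ 2.066 m/s

Log law: V(z) = (u*/κ) · ln(z/z₀) ⇒ u* = κ · V / ln(z/z₀)
u* = 0.4 × 10.7 / ln(6.0/0.756) = 0.4 × 10.7 / 2.0715
   = 4.2800 / 2.0715 = 2.0662 m/s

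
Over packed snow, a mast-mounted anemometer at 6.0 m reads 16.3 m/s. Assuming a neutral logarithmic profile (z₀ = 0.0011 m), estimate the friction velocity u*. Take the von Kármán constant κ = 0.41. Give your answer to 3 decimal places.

Log law: V(z) = (u*/κ) · ln(z/z₀) ⇒ u* = κ · V / ln(z/z₀)
u* = 0.41 × 16.3 / ln(6.0/0.0011) = 0.41 × 16.3 / 8.6042
   = 6.6830 / 8.6042 = 0.7767 m/s

u* ≈ 0.777 m/s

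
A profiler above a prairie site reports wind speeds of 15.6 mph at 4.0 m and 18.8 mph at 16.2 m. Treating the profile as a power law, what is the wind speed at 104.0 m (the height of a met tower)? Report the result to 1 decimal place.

First find α: α = ln(V₂/V₁)/ln(z₂/z₁) = ln(18.8/15.6)/ln(16.2/4.0) = 0.18659/1.39872 = 0.1334
Extrapolate from 16.2 m to 104.0 m: V₃ = 18.8 × (104.0/16.2)^0.1334 = 18.8 × 1.2815 = 24.0923 mph

24.1 mph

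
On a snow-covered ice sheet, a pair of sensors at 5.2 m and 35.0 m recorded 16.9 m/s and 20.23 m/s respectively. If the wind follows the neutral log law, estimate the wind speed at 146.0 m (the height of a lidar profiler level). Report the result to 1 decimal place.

Log law: V ∝ ln(z/z₀). From the pair, with r = V₁/V₂ = 0.83539,
ln z₀ = (ln z₁ − r·ln z₂)/(1 − r) = (1.6487 − 0.83539×3.5553)/0.16461 = -8.0279 → z₀ = 0.0003262 m
V₃ = V₁ · ln(z₃/z₀)/ln(z₁/z₀) = 16.9 × 13.0115/9.6766 = 22.7244 m/s

22.7 m/s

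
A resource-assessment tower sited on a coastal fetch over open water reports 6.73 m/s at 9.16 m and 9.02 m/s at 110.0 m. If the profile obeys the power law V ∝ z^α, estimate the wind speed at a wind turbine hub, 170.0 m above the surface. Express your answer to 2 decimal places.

First find α: α = ln(V₂/V₁)/ln(z₂/z₁) = ln(9.02/6.73)/ln(110.0/9.16) = 0.29287/2.48563 = 0.1178
Extrapolate from 110.0 m to 170.0 m: V₃ = 9.02 × (170.0/110.0)^0.1178 = 9.02 × 1.0526 = 9.4947 m/s

9.49 m/s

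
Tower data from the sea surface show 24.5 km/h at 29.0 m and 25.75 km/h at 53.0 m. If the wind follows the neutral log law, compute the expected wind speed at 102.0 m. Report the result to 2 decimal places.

Log law: V ∝ ln(z/z₀). From the pair, with r = V₁/V₂ = 0.95146,
ln z₀ = (ln z₁ − r·ln z₂)/(1 − r) = (3.3673 − 0.95146×3.9703)/0.04854 = -8.4514 → z₀ = 0.0002136 m
V₃ = V₁ · ln(z₃/z₀)/ln(z₁/z₀) = 24.5 × 13.0764/11.8187 = 27.1071 km/h

27.11 km/h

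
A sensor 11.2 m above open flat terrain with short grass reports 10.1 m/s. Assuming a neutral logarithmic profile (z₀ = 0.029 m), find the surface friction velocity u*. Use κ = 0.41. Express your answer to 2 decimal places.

Log law: V(z) = (u*/κ) · ln(z/z₀) ⇒ u* = κ · V / ln(z/z₀)
u* = 0.41 × 10.1 / ln(11.2/0.029) = 0.41 × 10.1 / 5.9564
   = 4.1410 / 5.9564 = 0.6952 m/s

u* ≈ 0.70 m/s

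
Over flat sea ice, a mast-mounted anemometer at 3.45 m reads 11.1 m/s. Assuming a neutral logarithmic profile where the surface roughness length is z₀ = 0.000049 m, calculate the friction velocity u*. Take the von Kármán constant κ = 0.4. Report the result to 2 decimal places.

Log law: V(z) = (u*/κ) · ln(z/z₀) ⇒ u* = κ · V / ln(z/z₀)
u* = 0.4 × 11.1 / ln(3.45/0.000049) = 0.4 × 11.1 / 11.1621
   = 4.4400 / 11.1621 = 0.3978 m/s

u* ≈ 0.40 m/s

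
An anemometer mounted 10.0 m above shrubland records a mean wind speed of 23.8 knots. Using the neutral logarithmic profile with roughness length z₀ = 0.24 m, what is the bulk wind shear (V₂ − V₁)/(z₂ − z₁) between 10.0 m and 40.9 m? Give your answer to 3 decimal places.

Log law: V₂ = V₁ · ln(z₂/z₀)/ln(z₁/z₀) = 23.8 × 5.1382/3.7297 = 32.7882 knots
ΔV/Δz = (32.7882 − 23.8)/(40.9 − 10.0) = 8.9882/30.9000 = 0.29088 knots/m

0.291 knots/m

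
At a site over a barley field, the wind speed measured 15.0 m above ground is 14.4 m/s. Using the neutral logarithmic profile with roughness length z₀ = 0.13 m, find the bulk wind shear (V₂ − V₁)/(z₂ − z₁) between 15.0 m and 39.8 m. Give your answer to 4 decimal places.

Log law: V₂ = V₁ · ln(z₂/z₀)/ln(z₁/z₀) = 14.4 × 5.7241/4.7483 = 17.3593 m/s
ΔV/Δz = (17.3593 − 14.4)/(39.8 − 15.0) = 2.9593/24.8000 = 0.11933 m/s/m

0.1193 m/s/m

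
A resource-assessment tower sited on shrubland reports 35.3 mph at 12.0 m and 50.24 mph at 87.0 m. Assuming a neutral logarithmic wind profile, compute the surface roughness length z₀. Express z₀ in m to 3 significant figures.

z₀ ≈ 0.111 m

Log law: V(z) ∝ ln(z/z₀). With r = V₁/V₂ = 35.3/50.24 = 0.70263,
r · ln(z₂/z₀) = ln(z₁/z₀) ⇒ ln z₀ = (ln z₁ − r·ln z₂)/(1 − r)
ln z₀ = (2.48491 − 0.70263×4.46591) / 0.29737 = -2.1958
z₀ = exp(-2.1958) = 0.1113 m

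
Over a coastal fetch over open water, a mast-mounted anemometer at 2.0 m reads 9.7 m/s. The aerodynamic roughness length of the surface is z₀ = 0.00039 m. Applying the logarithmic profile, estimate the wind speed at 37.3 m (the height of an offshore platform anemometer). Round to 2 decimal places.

13.02 m/s

Log law: V(z) ∝ ln(z/z₀), so V₂/V₁ = ln(z₂/z₀) / ln(z₁/z₀).
ln(37.3/0.00039) = 11.4684, ln(2.0/0.00039) = 8.5425
V₂ = 9.7 × 11.4684/8.5425 = 9.7 × 1.3425 = 13.0223 m/s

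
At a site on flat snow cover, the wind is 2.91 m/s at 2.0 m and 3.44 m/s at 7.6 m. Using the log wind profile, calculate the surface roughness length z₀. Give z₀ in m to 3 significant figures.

z₀ ≈ 0.00131 m

Log law: V(z) ∝ ln(z/z₀). With r = V₁/V₂ = 2.91/3.44 = 0.84593,
r · ln(z₂/z₀) = ln(z₁/z₀) ⇒ ln z₀ = (ln z₁ − r·ln z₂)/(1 − r)
ln z₀ = (0.69315 − 0.84593×2.02815) / 0.15407 = -6.6368
z₀ = exp(-6.6368) = 0.001311 m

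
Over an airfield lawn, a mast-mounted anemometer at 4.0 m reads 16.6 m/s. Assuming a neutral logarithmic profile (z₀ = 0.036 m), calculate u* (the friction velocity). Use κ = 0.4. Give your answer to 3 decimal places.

Log law: V(z) = (u*/κ) · ln(z/z₀) ⇒ u* = κ · V / ln(z/z₀)
u* = 0.4 × 16.6 / ln(4.0/0.036) = 0.4 × 16.6 / 4.7105
   = 6.6400 / 4.7105 = 1.4096 m/s

u* ≈ 1.410 m/s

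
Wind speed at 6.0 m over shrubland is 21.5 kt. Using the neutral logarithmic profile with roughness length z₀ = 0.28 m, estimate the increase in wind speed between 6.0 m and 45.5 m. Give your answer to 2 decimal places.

Log law: V₂ = V₁ · ln(z₂/z₀)/ln(z₁/z₀) = 21.5 × 5.0907/3.0647 = 35.7127 kt
ΔV = 35.7127 − 21.5 = 14.2127 kt

14.21 kt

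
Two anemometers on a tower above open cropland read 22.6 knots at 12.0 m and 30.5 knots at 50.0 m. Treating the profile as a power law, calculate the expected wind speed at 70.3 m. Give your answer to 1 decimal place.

First find α: α = ln(V₂/V₁)/ln(z₂/z₁) = ln(30.5/22.6)/ln(50.0/12.0) = 0.29978/1.42712 = 0.2101
Extrapolate from 50.0 m to 70.3 m: V₃ = 30.5 × (70.3/50.0)^0.2101 = 30.5 × 1.0742 = 32.7631 knots

32.8 knots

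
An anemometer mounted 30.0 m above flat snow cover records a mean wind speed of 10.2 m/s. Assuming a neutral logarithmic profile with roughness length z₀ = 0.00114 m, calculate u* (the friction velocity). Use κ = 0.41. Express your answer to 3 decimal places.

Log law: V(z) = (u*/κ) · ln(z/z₀) ⇒ u* = κ · V / ln(z/z₀)
u* = 0.41 × 10.2 / ln(30.0/0.00114) = 0.41 × 10.2 / 10.1779
   = 4.1820 / 10.1779 = 0.4109 m/s

u* ≈ 0.411 m/s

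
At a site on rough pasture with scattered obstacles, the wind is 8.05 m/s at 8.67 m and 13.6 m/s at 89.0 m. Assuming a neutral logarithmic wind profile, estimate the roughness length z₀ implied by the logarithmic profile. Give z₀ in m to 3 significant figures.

Log law: V(z) ∝ ln(z/z₀). With r = V₁/V₂ = 8.05/13.6 = 0.59191,
r · ln(z₂/z₀) = ln(z₁/z₀) ⇒ ln z₀ = (ln z₁ − r·ln z₂)/(1 − r)
ln z₀ = (2.15987 − 0.59191×4.48864) / 0.40809 = -1.2179
z₀ = exp(-1.2179) = 0.2959 m

z₀ ≈ 0.296 m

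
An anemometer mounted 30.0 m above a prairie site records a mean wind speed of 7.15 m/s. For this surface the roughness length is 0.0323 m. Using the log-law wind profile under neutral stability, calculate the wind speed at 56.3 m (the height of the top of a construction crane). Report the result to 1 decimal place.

7.8 m/s

Log law: V(z) ∝ ln(z/z₀), so V₂/V₁ = ln(z₂/z₀) / ln(z₁/z₀).
ln(56.3/0.0323) = 7.4634, ln(30.0/0.0323) = 6.8339
V₂ = 7.15 × 7.4634/6.8339 = 7.15 × 1.0921 = 7.8086 m/s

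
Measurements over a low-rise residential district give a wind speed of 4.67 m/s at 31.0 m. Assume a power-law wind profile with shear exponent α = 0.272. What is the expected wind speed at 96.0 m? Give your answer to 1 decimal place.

Power-law profile: V₂ = V₁ · (z₂/z₁)^α
V₂ = 4.67 × (96.0/31.0)^0.272 = 4.67 × (3.0968)^0.272
    = 4.67 × 1.3600 = 6.3510 m/s

6.4 m/s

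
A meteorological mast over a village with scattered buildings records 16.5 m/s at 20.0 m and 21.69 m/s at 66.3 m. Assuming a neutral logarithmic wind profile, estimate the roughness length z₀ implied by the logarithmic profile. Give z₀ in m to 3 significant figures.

z₀ ≈ 0.443 m

Log law: V(z) ∝ ln(z/z₀). With r = V₁/V₂ = 16.5/21.69 = 0.76072,
r · ln(z₂/z₀) = ln(z₁/z₀) ⇒ ln z₀ = (ln z₁ − r·ln z₂)/(1 − r)
ln z₀ = (2.99573 − 0.76072×4.19419) / 0.23928 = -0.8144
z₀ = exp(-0.8144) = 0.4429 m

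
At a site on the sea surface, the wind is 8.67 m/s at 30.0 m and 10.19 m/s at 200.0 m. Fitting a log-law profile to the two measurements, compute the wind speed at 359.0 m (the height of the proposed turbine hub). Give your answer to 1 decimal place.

Log law: V ∝ ln(z/z₀). From the pair, with r = V₁/V₂ = 0.85083,
ln z₀ = (ln z₁ − r·ln z₂)/(1 − r) = (3.4012 − 0.85083×5.2983)/0.14917 = -7.4199 → z₀ = 0.0005992 m
V₃ = V₁ · ln(z₃/z₀)/ln(z₁/z₀) = 8.67 × 13.3032/10.8211 = 10.6587 m/s

10.7 m/s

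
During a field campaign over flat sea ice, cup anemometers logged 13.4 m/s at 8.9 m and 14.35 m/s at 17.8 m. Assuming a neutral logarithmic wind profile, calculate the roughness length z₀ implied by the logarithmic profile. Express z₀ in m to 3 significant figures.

Log law: V(z) ∝ ln(z/z₀). With r = V₁/V₂ = 13.4/14.35 = 0.93380,
r · ln(z₂/z₀) = ln(z₁/z₀) ⇒ ln z₀ = (ln z₁ − r·ln z₂)/(1 − r)
ln z₀ = (2.18605 − 0.93380×2.87920) / 0.06620 = -7.5910
z₀ = exp(-7.5910) = 0.0005050 m

z₀ ≈ 0.000505 m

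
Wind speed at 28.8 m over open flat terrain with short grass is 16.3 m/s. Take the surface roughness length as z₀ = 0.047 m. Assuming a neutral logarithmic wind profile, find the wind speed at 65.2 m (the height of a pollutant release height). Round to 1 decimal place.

Log law: V(z) ∝ ln(z/z₀), so V₂/V₁ = ln(z₂/z₀) / ln(z₁/z₀).
ln(65.2/0.047) = 7.2351, ln(28.8/0.047) = 6.4180
V₂ = 16.3 × 7.2351/6.4180 = 16.3 × 1.1273 = 18.3752 m/s

18.4 m/s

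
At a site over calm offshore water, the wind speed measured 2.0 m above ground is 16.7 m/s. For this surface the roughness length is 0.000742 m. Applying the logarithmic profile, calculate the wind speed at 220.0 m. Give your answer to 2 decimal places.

Log law: V(z) ∝ ln(z/z₀), so V₂/V₁ = ln(z₂/z₀) / ln(z₁/z₀).
ln(220.0/0.000742) = 12.5998, ln(2.0/0.000742) = 7.8993
V₂ = 16.7 × 12.5998/7.8993 = 16.7 × 1.5950 = 26.6373 m/s

26.64 m/s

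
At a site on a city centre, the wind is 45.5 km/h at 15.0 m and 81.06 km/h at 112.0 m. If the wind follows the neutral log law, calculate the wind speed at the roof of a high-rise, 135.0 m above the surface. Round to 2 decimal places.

84.36 km/h

Log law: V ∝ ln(z/z₀). From the pair, with r = V₁/V₂ = 0.56131,
ln z₀ = (ln z₁ − r·ln z₂)/(1 − r) = (2.7081 − 0.56131×4.7185)/0.43869 = 0.1356 → z₀ = 1.145 m
V₃ = V₁ · ln(z₃/z₀)/ln(z₁/z₀) = 45.5 × 4.7696/2.5724 = 84.3636 km/h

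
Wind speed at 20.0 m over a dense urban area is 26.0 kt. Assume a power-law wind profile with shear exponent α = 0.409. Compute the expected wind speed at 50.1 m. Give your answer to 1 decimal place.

Power-law profile: V₂ = V₁ · (z₂/z₁)^α
V₂ = 26.0 × (50.1/20.0)^0.409 = 26.0 × (2.5050)^0.409
    = 26.0 × 1.4558 = 37.8517 kt

37.9 kt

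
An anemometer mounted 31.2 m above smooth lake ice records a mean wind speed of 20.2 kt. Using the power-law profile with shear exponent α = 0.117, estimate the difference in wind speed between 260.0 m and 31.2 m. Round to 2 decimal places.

5.69 kt

Power law: V₂ = V₁ · (z₂/z₁)^α = 20.2 × (8.3333)^0.117 = 25.8873 kt
ΔV = 25.8873 − 20.2 = 5.6873 kt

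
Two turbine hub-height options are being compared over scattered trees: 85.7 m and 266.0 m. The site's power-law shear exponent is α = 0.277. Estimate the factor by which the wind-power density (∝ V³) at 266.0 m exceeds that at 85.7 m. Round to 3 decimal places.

Speed ratio: V_B/V_A = (z_B/z_A)^α = (266.0/85.7)^0.277 = (3.1039)^0.277 = 1.36854
Power-density ratio: P_B/P_A = (V_B/V_A)³ = (1.36854)³ = 2.56312

2.563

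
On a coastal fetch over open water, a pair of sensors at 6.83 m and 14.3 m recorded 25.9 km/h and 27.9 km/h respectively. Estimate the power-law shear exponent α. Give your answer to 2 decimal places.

Power law: V₂/V₁ = (z₂/z₁)^α ⇒ α = ln(V₂/V₁) / ln(z₂/z₁)
α = ln(27.9/25.9) / ln(14.3/6.83) = ln(1.0772) / ln(2.0937)
  = 0.07438 / 0.73893 = 0.10066

α ≈ 0.10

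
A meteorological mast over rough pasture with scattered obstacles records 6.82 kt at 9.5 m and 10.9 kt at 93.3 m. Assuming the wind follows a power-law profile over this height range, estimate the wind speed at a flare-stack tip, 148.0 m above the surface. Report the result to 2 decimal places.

11.98 kt

First find α: α = ln(V₂/V₁)/ln(z₂/z₁) = ln(10.9/6.82)/ln(93.3/9.5) = 0.46890/2.28453 = 0.2053
Extrapolate from 93.3 m to 148.0 m: V₃ = 10.9 × (148.0/93.3)^0.2053 = 10.9 × 1.0993 = 11.9827 kt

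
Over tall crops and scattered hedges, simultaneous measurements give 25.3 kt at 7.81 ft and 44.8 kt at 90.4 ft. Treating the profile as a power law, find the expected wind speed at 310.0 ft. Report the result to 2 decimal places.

First find α: α = ln(V₂/V₁)/ln(z₂/z₁) = ln(44.8/25.3)/ln(90.4/7.81) = 0.57140/2.44884 = 0.2333
Extrapolate from 90.4 ft to 310.0 ft: V₃ = 44.8 × (310.0/90.4)^0.2333 = 44.8 × 1.3332 = 59.7253 kt

59.73 kt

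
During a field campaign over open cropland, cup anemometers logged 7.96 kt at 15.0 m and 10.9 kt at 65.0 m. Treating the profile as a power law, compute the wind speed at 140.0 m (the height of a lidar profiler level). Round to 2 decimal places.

First find α: α = ln(V₂/V₁)/ln(z₂/z₁) = ln(10.9/7.96)/ln(65.0/15.0) = 0.31433/1.46634 = 0.2144
Extrapolate from 65.0 m to 140.0 m: V₃ = 10.9 × (140.0/65.0)^0.2144 = 10.9 × 1.1788 = 12.8486 kt

12.85 kt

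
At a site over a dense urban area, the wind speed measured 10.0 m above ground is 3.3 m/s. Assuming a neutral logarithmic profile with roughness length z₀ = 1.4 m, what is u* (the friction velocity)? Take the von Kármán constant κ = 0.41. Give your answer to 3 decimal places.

u* ≈ 0.688 m/s

Log law: V(z) = (u*/κ) · ln(z/z₀) ⇒ u* = κ · V / ln(z/z₀)
u* = 0.41 × 3.3 / ln(10.0/1.4) = 0.41 × 3.3 / 1.9661
   = 1.3530 / 1.9661 = 0.6882 m/s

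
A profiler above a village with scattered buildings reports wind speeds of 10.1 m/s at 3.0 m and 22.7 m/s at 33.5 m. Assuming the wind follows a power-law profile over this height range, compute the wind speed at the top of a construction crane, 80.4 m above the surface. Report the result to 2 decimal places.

First find α: α = ln(V₂/V₁)/ln(z₂/z₁) = ln(22.7/10.1)/ln(33.5/3.0) = 0.80983/2.41293 = 0.3356
Extrapolate from 33.5 m to 80.4 m: V₃ = 22.7 × (80.4/33.5)^0.3356 = 22.7 × 1.3415 = 30.4532 m/s

30.45 m/s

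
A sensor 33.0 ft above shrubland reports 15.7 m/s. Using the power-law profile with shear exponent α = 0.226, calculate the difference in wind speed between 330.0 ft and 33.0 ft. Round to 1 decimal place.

Power law: V₂ = V₁ · (z₂/z₁)^α = 15.7 × (10.0000)^0.226 = 26.4180 m/s
ΔV = 26.4180 − 15.7 = 10.7180 m/s

10.7 m/s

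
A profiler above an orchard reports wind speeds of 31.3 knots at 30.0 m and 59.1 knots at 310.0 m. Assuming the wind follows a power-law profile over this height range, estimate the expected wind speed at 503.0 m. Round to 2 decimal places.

First find α: α = ln(V₂/V₁)/ln(z₂/z₁) = ln(59.1/31.3)/ln(310.0/30.0) = 0.63561/2.33537 = 0.2722
Extrapolate from 310.0 m to 503.0 m: V₃ = 59.1 × (503.0/310.0)^0.2722 = 59.1 × 1.1408 = 67.4216 knots

67.42 knots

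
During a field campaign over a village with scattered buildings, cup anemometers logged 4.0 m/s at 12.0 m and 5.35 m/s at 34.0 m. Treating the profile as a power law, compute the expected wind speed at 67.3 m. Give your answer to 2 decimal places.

First find α: α = ln(V₂/V₁)/ln(z₂/z₁) = ln(5.35/4.0)/ln(34.0/12.0) = 0.29080/1.04145 = 0.2792
Extrapolate from 34.0 m to 67.3 m: V₃ = 5.35 × (67.3/34.0)^0.2792 = 5.35 × 1.2100 = 6.4737 m/s

6.47 m/s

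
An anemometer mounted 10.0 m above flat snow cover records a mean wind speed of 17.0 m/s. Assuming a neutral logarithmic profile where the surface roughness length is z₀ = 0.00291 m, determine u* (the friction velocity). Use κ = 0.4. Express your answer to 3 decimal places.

Log law: V(z) = (u*/κ) · ln(z/z₀) ⇒ u* = κ · V / ln(z/z₀)
u* = 0.4 × 17.0 / ln(10.0/0.00291) = 0.4 × 17.0 / 8.1422
   = 6.8000 / 8.1422 = 0.8352 m/s

u* ≈ 0.835 m/s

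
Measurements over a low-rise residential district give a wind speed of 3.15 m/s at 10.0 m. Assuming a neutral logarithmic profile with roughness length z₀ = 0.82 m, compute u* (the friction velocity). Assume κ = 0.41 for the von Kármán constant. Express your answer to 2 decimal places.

u* ≈ 0.52 m/s

Log law: V(z) = (u*/κ) · ln(z/z₀) ⇒ u* = κ · V / ln(z/z₀)
u* = 0.41 × 3.15 / ln(10.0/0.82) = 0.41 × 3.15 / 2.5010
   = 1.2915 / 2.5010 = 0.5164 m/s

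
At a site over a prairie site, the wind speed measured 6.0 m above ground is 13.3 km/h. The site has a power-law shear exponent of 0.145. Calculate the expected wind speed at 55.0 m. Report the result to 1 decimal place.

Power-law profile: V₂ = V₁ · (z₂/z₁)^α
V₂ = 13.3 × (55.0/6.0)^0.145 = 13.3 × (9.1667)^0.145
    = 13.3 × 1.3789 = 18.3389 km/h

18.3 km/h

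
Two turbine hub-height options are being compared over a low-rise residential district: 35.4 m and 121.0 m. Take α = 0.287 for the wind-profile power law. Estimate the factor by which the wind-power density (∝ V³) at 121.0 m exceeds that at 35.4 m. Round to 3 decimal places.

2.881

Speed ratio: V_B/V_A = (z_B/z_A)^α = (121.0/35.4)^0.287 = (3.4181)^0.287 = 1.42297
Power-density ratio: P_B/P_A = (V_B/V_A)³ = (1.42297)³ = 2.88129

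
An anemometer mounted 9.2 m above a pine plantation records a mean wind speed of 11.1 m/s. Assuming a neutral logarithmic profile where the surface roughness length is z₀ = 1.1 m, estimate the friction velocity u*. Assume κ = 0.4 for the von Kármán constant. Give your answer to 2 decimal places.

Log law: V(z) = (u*/κ) · ln(z/z₀) ⇒ u* = κ · V / ln(z/z₀)
u* = 0.4 × 11.1 / ln(9.2/1.1) = 0.4 × 11.1 / 2.1239
   = 4.4400 / 2.1239 = 2.0905 m/s

u* ≈ 2.09 m/s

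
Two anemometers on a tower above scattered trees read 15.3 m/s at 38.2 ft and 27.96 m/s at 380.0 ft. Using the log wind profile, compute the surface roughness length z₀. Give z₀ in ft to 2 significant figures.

z₀ ≈ 2.4 ft

Log law: V(z) ∝ ln(z/z₀). With r = V₁/V₂ = 15.3/27.96 = 0.54721,
r · ln(z₂/z₀) = ln(z₁/z₀) ⇒ ln z₀ = (ln z₁ − r·ln z₂)/(1 − r)
ln z₀ = (3.64284 − 0.54721×5.94017) / 0.45279 = 0.8664
z₀ = exp(0.8664) = 2.378 ft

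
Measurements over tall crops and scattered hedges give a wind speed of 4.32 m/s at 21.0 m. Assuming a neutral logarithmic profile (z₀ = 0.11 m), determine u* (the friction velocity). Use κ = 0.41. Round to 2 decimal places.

Log law: V(z) = (u*/κ) · ln(z/z₀) ⇒ u* = κ · V / ln(z/z₀)
u* = 0.41 × 4.32 / ln(21.0/0.11) = 0.41 × 4.32 / 5.2518
   = 1.7712 / 5.2518 = 0.3373 m/s

u* ≈ 0.34 m/s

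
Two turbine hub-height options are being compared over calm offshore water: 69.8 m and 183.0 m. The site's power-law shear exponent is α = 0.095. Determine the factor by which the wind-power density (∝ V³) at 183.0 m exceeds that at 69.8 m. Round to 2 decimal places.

Speed ratio: V_B/V_A = (z_B/z_A)^α = (183.0/69.8)^0.095 = (2.6218)^0.095 = 1.09589
Power-density ratio: P_B/P_A = (V_B/V_A)³ = (1.09589)³ = 1.31613

1.32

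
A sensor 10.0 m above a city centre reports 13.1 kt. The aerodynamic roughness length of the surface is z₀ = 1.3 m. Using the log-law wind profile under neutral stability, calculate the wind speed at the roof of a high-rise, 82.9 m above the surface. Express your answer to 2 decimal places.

26.68 kt

Log law: V(z) ∝ ln(z/z₀), so V₂/V₁ = ln(z₂/z₀) / ln(z₁/z₀).
ln(82.9/1.3) = 4.1553, ln(10.0/1.3) = 2.0402
V₂ = 13.1 × 4.1553/2.0402 = 13.1 × 2.0367 = 26.6805 kt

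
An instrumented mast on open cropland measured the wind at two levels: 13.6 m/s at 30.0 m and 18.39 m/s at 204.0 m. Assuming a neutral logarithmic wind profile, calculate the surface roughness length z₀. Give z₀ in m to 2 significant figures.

Log law: V(z) ∝ ln(z/z₀). With r = V₁/V₂ = 13.6/18.39 = 0.73953,
r · ln(z₂/z₀) = ln(z₁/z₀) ⇒ ln z₀ = (ln z₁ − r·ln z₂)/(1 − r)
ln z₀ = (3.40120 − 0.73953×5.31812) / 0.26047 = -2.0414
z₀ = exp(-2.0414) = 0.1298 m

z₀ ≈ 0.13 m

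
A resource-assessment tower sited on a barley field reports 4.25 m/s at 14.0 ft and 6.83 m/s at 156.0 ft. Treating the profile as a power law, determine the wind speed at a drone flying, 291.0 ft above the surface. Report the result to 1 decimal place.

7.7 m/s

First find α: α = ln(V₂/V₁)/ln(z₂/z₁) = ln(6.83/4.25)/ln(156.0/14.0) = 0.47441/2.41080 = 0.1968
Extrapolate from 156.0 ft to 291.0 ft: V₃ = 6.83 × (291.0/156.0)^0.1968 = 6.83 × 1.1305 = 7.7215 m/s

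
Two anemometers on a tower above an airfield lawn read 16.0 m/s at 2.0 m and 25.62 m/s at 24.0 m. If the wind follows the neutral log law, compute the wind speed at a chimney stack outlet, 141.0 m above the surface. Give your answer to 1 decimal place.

Log law: V ∝ ln(z/z₀). From the pair, with r = V₁/V₂ = 0.62451,
ln z₀ = (ln z₁ − r·ln z₂)/(1 − r) = (0.6931 − 0.62451×3.1781)/0.37549 = -3.4398 → z₀ = 0.03207 m
V₃ = V₁ · ln(z₃/z₀)/ln(z₁/z₀) = 16.0 × 8.3885/4.1329 = 32.4751 m/s

32.5 m/s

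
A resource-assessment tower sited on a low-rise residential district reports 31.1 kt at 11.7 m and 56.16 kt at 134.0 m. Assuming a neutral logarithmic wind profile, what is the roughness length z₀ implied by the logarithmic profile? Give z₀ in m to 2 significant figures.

Log law: V(z) ∝ ln(z/z₀). With r = V₁/V₂ = 31.1/56.16 = 0.55377,
r · ln(z₂/z₀) = ln(z₁/z₀) ⇒ ln z₀ = (ln z₁ − r·ln z₂)/(1 − r)
ln z₀ = (2.45959 − 0.55377×4.89784) / 0.44623 = -0.5663
z₀ = exp(-0.5663) = 0.5676 m

z₀ ≈ 0.57 m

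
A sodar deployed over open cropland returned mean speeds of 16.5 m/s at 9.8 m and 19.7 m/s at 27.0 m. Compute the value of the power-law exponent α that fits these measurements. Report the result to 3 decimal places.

Power law: V₂/V₁ = (z₂/z₁)^α ⇒ α = ln(V₂/V₁) / ln(z₂/z₁)
α = ln(19.7/16.5) / ln(27.0/9.8) = ln(1.1939) / ln(2.7551)
  = 0.17726 / 1.01345 = 0.17490

α ≈ 0.175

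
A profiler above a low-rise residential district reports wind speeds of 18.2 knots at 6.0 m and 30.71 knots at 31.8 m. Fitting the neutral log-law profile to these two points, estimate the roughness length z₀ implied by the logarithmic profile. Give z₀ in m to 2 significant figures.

z₀ ≈ 0.53 m

Log law: V(z) ∝ ln(z/z₀). With r = V₁/V₂ = 18.2/30.71 = 0.59264,
r · ln(z₂/z₀) = ln(z₁/z₀) ⇒ ln z₀ = (ln z₁ − r·ln z₂)/(1 − r)
ln z₀ = (1.79176 − 0.59264×3.45947) / 0.40736 = -0.6345
z₀ = exp(-0.6345) = 0.5302 m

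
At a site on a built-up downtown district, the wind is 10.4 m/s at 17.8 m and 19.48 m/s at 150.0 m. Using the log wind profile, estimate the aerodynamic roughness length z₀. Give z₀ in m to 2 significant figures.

z₀ ≈ 1.5 m

Log law: V(z) ∝ ln(z/z₀). With r = V₁/V₂ = 10.4/19.48 = 0.53388,
r · ln(z₂/z₀) = ln(z₁/z₀) ⇒ ln z₀ = (ln z₁ − r·ln z₂)/(1 − r)
ln z₀ = (2.87920 − 0.53388×5.01064) / 0.46612 = 0.4379
z₀ = exp(0.4379) = 1.549 m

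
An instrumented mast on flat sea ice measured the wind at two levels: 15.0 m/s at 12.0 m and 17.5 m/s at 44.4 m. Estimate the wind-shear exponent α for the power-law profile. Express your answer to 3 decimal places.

α ≈ 0.118

Power law: V₂/V₁ = (z₂/z₁)^α ⇒ α = ln(V₂/V₁) / ln(z₂/z₁)
α = ln(17.5/15.0) / ln(44.4/12.0) = ln(1.1667) / ln(3.7000)
  = 0.15415 / 1.30833 = 0.11782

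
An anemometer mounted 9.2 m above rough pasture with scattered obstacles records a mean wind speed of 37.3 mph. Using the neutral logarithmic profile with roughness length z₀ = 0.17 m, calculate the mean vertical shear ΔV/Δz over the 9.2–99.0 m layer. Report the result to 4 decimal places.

Log law: V₂ = V₁ · ln(z₂/z₀)/ln(z₁/z₀) = 37.3 × 6.3671/3.9912 = 59.5045 mph
ΔV/Δz = (59.5045 − 37.3)/(99.0 − 9.2) = 22.2045/89.8000 = 0.24727 mph/m

0.2473 mph/m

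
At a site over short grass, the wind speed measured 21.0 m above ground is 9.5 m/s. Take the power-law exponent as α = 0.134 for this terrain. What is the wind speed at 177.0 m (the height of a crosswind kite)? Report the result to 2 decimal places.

12.64 m/s

Power-law profile: V₂ = V₁ · (z₂/z₁)^α
V₂ = 9.5 × (177.0/21.0)^0.134 = 9.5 × (8.4286)^0.134
    = 9.5 × 1.3306 = 12.6408 m/s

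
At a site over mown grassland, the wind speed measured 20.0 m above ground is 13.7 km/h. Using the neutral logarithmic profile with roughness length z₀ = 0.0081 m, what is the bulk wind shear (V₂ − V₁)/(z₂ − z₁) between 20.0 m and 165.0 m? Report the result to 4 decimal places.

Log law: V₂ = V₁ · ln(z₂/z₀)/ln(z₁/z₀) = 13.7 × 9.9218/7.8116 = 17.4009 km/h
ΔV/Δz = (17.4009 − 13.7)/(165.0 − 20.0) = 3.7009/145.0000 = 0.02552 km/h/m

0.0255 km/h/m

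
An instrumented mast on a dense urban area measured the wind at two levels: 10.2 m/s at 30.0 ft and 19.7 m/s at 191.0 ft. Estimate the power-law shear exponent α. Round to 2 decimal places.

α ≈ 0.36

Power law: V₂/V₁ = (z₂/z₁)^α ⇒ α = ln(V₂/V₁) / ln(z₂/z₁)
α = ln(19.7/10.2) / ln(191.0/30.0) = ln(1.9314) / ln(6.3667)
  = 0.65823 / 1.85108 = 0.35559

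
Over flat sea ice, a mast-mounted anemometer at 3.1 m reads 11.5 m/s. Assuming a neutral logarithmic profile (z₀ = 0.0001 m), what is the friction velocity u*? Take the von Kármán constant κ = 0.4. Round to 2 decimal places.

u* ≈ 0.44 m/s

Log law: V(z) = (u*/κ) · ln(z/z₀) ⇒ u* = κ · V / ln(z/z₀)
u* = 0.4 × 11.5 / ln(3.1/0.0001) = 0.4 × 11.5 / 10.3417
   = 4.6000 / 10.3417 = 0.4448 m/s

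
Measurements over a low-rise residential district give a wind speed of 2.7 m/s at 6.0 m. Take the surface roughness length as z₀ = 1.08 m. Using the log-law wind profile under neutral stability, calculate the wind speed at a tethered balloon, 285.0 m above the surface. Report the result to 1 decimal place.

8.8 m/s

Log law: V(z) ∝ ln(z/z₀), so V₂/V₁ = ln(z₂/z₀) / ln(z₁/z₀).
ln(285.0/1.08) = 5.5755, ln(6.0/1.08) = 1.7148
V₂ = 2.7 × 5.5755/1.7148 = 2.7 × 3.2514 = 8.7788 m/s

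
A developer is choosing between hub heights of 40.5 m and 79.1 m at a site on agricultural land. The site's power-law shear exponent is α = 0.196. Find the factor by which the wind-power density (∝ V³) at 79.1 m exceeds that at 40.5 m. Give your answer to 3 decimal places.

Speed ratio: V_B/V_A = (z_B/z_A)^α = (79.1/40.5)^0.196 = (1.9531)^0.196 = 1.14020
Power-density ratio: P_B/P_A = (V_B/V_A)³ = (1.14020)³ = 1.48233

1.482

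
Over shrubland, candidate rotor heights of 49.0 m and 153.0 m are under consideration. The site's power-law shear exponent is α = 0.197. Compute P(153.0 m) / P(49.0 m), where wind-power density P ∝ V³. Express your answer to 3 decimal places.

1.960

Speed ratio: V_B/V_A = (z_B/z_A)^α = (153.0/49.0)^0.197 = (3.1224)^0.197 = 1.25146
Power-density ratio: P_B/P_A = (V_B/V_A)³ = (1.25146)³ = 1.95996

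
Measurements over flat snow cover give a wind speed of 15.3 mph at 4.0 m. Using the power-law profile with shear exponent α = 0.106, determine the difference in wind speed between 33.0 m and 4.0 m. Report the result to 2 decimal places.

3.84 mph

Power law: V₂ = V₁ · (z₂/z₁)^α = 15.3 × (8.2500)^0.106 = 19.1353 mph
ΔV = 19.1353 − 15.3 = 3.8353 mph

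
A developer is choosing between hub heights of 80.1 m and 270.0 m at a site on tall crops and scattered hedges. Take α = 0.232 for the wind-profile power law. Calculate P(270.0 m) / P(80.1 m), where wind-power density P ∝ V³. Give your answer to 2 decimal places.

2.33

Speed ratio: V_B/V_A = (z_B/z_A)^α = (270.0/80.1)^0.232 = (3.3708)^0.232 = 1.32566
Power-density ratio: P_B/P_A = (V_B/V_A)³ = (1.32566)³ = 2.32971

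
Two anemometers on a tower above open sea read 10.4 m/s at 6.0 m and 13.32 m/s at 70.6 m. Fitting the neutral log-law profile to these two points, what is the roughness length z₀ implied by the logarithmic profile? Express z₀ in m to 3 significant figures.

Log law: V(z) ∝ ln(z/z₀). With r = V₁/V₂ = 10.4/13.32 = 0.78078,
r · ln(z₂/z₀) = ln(z₁/z₀) ⇒ ln z₀ = (ln z₁ − r·ln z₂)/(1 − r)
ln z₀ = (1.79176 − 0.78078×4.25703) / 0.21922 = -6.9887
z₀ = exp(-6.9887) = 0.0009223 m

z₀ ≈ 0.000922 m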